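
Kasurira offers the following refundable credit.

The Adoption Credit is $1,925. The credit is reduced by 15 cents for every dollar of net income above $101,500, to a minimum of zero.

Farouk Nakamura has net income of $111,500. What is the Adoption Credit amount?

$425

Adoption Credit: 15% of the $10,000 excess over $101,500 is $1,500; credit = $1,925 − $1,500 = $425.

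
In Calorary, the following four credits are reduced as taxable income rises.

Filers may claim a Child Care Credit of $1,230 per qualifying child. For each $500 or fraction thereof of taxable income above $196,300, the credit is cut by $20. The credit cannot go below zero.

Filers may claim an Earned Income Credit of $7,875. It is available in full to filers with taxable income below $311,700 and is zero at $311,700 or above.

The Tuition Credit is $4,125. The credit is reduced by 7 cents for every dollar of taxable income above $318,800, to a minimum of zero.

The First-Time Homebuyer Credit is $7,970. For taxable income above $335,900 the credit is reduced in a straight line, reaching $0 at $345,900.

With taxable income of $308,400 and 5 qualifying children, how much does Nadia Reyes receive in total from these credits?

Child Care Credit: base = 5 × $1,230 = $6,150. income exceeds $196,300 by $112,100, which is 225 full-or-partial $500 increments; reduction = 225 × $20 = $4,500, leaving $1,650.
Earned Income Credit: $308,400 is below the $311,700 cutoff, so the full $7,875 applies.
Tuition Credit: $308,400 is at or below the $318,800 threshold, so the full $4,125 applies.
First-Time Homebuyer Credit: $308,400 is at or below the $335,900 threshold, so the full $7,970 applies.
Total: $1,650 + $7,875 + $4,125 + $7,970 = $21,620.

$21,620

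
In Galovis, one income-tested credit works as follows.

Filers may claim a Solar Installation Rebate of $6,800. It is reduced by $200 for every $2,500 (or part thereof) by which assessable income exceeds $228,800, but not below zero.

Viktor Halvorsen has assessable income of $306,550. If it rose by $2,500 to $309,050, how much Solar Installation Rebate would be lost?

$200

At $306,550 — income exceeds $228,800 by $77,750, which is 32 full-or-partial $2,500 increments; reduction = 32 × $200 = $6,400, leaving $400.
At $309,050 — income exceeds $228,800 by $80,250, which is 33 full-or-partial $2,500 increments; reduction = 33 × $200 = $6,600, leaving $200.
Lost: $400 − $200 = $200.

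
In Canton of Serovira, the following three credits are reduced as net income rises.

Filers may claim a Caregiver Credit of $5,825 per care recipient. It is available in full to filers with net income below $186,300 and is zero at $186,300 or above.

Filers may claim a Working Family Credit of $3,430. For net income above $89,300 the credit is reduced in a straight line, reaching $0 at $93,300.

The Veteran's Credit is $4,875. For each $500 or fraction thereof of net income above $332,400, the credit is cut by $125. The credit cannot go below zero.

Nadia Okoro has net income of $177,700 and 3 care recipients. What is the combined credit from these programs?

Caregiver Credit: base = 3 × $5,825 = $17,475. $177,700 is below the $186,300 cutoff, so the full $17,475 applies.
Working Family Credit: $177,700 is at or above $93,300, so the credit is $0.
Veteran's Credit: $177,700 is at or below the $332,400 threshold, so the full $4,875 applies.
Total: $17,475 + $0 + $4,875 = $22,350.

$22,350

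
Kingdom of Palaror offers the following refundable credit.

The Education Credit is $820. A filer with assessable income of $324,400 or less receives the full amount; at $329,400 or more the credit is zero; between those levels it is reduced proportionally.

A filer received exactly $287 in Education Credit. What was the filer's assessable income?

$327,650

$287 is 287/820 of the full $820, so 533/820 of the $5,000 range has been used: income = $324,400 + $5,000 × 533/820 = $327,650.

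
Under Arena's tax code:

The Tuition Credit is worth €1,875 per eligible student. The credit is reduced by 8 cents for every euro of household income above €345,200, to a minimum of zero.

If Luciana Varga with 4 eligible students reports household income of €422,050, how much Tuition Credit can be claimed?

Tuition Credit: base = 4 × €1,875 = €7,500. 8% of the €76,850 excess over €345,200 is €6,148; credit = €7,500 − €6,148 = €1,352.

€1,352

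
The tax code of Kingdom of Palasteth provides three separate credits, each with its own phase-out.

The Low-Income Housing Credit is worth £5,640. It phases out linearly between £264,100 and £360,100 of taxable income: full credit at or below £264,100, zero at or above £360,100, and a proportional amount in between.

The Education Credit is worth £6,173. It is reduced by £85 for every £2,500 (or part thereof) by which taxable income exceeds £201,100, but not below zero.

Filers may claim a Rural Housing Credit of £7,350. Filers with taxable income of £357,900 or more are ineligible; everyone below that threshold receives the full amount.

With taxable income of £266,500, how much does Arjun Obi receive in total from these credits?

Low-Income Housing Credit: £266,500 is £2,400 into a £96,000 phase-out range, leaving 93,600/96,000 of the credit: £5,640 × 93,600/96,000 = £5,499.
Education Credit: income exceeds £201,100 by £65,400, which is 27 full-or-partial £2,500 increments; reduction = 27 × £85 = £2,295, leaving £3,878.
Rural Housing Credit: £266,500 is below the £357,900 cutoff, so the full £7,350 applies.
Total: £5,499 + £3,878 + £7,350 = £16,727.

£16,727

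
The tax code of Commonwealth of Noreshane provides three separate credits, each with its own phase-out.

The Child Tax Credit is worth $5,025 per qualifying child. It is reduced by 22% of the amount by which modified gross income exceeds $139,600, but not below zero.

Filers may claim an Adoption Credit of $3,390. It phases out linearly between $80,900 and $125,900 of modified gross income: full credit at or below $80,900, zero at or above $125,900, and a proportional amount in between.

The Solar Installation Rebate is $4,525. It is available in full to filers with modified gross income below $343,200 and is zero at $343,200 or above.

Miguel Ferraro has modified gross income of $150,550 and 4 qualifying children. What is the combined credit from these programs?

Child Tax Credit: base = 4 × $5,025 = $20,100. 22% of the $10,950 excess over $139,600 is $2,409; credit = $20,100 − $2,409 = $17,691.
Adoption Credit: $150,550 is at or above $125,900, so the credit is $0.
Solar Installation Rebate: $150,550 is below the $343,200 cutoff, so the full $4,525 applies.
Total: $17,691 + $0 + $4,525 = $22,216.

$22,216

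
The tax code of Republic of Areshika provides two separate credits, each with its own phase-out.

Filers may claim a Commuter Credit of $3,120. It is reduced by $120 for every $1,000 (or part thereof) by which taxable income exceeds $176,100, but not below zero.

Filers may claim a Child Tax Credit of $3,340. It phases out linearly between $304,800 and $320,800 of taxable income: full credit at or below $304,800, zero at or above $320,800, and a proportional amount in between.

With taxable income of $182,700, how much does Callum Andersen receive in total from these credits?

$5,620

Commuter Credit: income exceeds $176,100 by $6,600, which is 7 full-or-partial $1,000 increments; reduction = 7 × $120 = $840, leaving $2,280.
Child Tax Credit: $182,700 is at or below the $304,800 threshold, so the full $3,340 applies.
Total: $2,280 + $3,340 = $5,620.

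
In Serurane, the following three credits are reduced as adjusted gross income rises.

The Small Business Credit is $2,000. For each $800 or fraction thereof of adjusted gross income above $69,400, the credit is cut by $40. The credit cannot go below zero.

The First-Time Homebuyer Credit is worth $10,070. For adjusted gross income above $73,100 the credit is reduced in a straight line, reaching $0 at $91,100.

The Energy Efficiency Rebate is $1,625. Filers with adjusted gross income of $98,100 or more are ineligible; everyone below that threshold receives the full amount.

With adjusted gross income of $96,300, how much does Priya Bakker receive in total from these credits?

$2,265

Small Business Credit: income exceeds $69,400 by $26,900, which is 34 full-or-partial $800 increments; reduction = 34 × $40 = $1,360, leaving $640.
First-Time Homebuyer Credit: $96,300 is at or above $91,100, so the credit is $0.
Energy Efficiency Rebate: $96,300 is below the $98,100 cutoff, so the full $1,625 applies.
Total: $640 + $0 + $1,625 = $2,265.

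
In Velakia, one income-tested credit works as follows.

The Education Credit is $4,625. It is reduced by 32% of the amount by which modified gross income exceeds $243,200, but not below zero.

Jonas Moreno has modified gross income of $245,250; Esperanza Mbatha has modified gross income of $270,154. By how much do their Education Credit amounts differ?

$3,969

Jonas ($245,250): Education Credit: 32% of the $2,050 excess over $243,200 is $656; credit = $4,625 − $656 = $3,969.
Esperanza ($270,154): Education Credit: 32% of the $26,954 excess over $243,200 is $8,625.28 ≥ base, so the credit is $0.
Difference: |$3,969 − $0| = $3,969.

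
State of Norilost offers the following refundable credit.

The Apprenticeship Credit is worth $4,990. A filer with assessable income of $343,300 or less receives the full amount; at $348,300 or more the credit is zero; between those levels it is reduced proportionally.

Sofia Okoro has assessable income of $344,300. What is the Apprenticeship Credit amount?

Apprenticeship Credit: $344,300 is $1,000 into a $5,000 phase-out range, leaving 4,000/5,000 of the credit: $4,990 × 4,000/5,000 = $3,992.

$3,992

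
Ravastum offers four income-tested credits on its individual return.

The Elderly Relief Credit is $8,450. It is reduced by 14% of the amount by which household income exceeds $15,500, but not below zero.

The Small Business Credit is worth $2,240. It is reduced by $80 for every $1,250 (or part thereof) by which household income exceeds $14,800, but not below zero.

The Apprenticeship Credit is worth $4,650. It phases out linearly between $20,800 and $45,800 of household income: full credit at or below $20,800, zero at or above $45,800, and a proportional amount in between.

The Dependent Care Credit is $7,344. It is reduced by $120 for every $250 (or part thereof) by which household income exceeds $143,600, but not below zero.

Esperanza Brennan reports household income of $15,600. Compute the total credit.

$22,590

Elderly Relief Credit: 14% of the $100 excess over $15,500 is $14; credit = $8,450 − $14 = $8,436.
Small Business Credit: income exceeds $14,800 by $800, which is 1 full-or-partial $1,250 increment; reduction = 1 × $80 = $80, leaving $2,160.
Apprenticeship Credit: $15,600 is at or below the $20,800 threshold, so the full $4,650 applies.
Dependent Care Credit: $15,600 is at or below the $143,600 threshold, so the full $7,344 applies.
Total: $8,436 + $2,160 + $4,650 + $7,344 = $22,590.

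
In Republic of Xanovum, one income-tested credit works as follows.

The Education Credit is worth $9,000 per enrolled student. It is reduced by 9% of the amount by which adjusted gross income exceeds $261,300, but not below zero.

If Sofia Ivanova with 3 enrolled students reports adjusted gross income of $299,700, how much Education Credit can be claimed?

Education Credit: base = 3 × $9,000 = $27,000. 9% of the $38,400 excess over $261,300 is $3,456; credit = $27,000 − $3,456 = $23,544.

$23,544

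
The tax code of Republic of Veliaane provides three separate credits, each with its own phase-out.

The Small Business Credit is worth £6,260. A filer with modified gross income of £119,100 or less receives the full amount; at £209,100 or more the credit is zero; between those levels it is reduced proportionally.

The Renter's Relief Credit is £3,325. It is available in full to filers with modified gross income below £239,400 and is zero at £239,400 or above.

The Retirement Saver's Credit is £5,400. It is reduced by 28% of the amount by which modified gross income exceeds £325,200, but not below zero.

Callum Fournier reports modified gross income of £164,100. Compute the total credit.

£11,855

Small Business Credit: £164,100 is £45,000 into a £90,000 phase-out range, leaving 45,000/90,000 of the credit: £6,260 × 45,000/90,000 = £3,130.
Renter's Relief Credit: £164,100 is below the £239,400 cutoff, so the full £3,325 applies.
Retirement Saver's Credit: £164,100 is at or below the £325,200 threshold, so the full £5,400 applies.
Total: £3,130 + £3,325 + £5,400 = £11,855.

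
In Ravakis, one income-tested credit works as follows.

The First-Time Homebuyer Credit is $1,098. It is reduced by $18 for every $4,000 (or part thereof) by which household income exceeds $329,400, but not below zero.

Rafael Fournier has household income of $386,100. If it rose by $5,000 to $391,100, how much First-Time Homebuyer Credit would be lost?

At $386,100 — income exceeds $329,400 by $56,700, which is 15 full-or-partial $4,000 increments; reduction = 15 × $18 = $270, leaving $828.
At $391,100 — income exceeds $329,400 by $61,700, which is 16 full-or-partial $4,000 increments; reduction = 16 × $18 = $288, leaving $810.
Lost: $828 − $810 = $18.

$18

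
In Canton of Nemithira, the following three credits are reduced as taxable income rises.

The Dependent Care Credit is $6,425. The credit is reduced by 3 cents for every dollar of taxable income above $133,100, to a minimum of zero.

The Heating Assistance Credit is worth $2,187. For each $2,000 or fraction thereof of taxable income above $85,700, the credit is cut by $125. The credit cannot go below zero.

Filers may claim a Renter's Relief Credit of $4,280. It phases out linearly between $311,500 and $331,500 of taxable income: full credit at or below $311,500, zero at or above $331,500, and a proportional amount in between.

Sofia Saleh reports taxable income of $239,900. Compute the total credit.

Dependent Care Credit: 3% of the $106,800 excess over $133,100 is $3,204; credit = $6,425 − $3,204 = $3,221.
Heating Assistance Credit: income exceeds $85,700 by $154,200 → 78 increments × $125 = $9,750 ≥ base, so the credit is $0.
Renter's Relief Credit: $239,900 is at or below the $311,500 threshold, so the full $4,280 applies.
Total: $3,221 + $0 + $4,280 = $7,501.

$7,501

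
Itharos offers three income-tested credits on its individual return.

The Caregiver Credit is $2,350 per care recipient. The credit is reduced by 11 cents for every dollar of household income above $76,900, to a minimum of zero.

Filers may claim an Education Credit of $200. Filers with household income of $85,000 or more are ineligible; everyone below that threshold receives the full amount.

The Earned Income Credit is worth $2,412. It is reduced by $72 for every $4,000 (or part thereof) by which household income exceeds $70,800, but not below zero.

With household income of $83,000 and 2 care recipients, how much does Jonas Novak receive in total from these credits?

$6,353

Caregiver Credit: base = 2 × $2,350 = $4,700. 11% of the $6,100 excess over $76,900 is $671; credit = $4,700 − $671 = $4,029.
Education Credit: $83,000 is below the $85,000 cutoff, so the full $200 applies.
Earned Income Credit: income exceeds $70,800 by $12,200, which is 4 full-or-partial $4,000 increments; reduction = 4 × $72 = $288, leaving $2,124.
Total: $4,029 + $200 + $2,124 = $6,353.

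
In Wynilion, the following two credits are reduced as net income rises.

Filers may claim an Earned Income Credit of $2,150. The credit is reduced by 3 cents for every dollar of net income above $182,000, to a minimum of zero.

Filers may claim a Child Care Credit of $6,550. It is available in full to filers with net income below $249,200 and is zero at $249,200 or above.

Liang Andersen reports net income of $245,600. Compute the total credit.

$6,792

Earned Income Credit: 3% of the $63,600 excess over $182,000 is $1,908; credit = $2,150 − $1,908 = $242.
Child Care Credit: $245,600 is below the $249,200 cutoff, so the full $6,550 applies.
Total: $242 + $6,550 = $6,792.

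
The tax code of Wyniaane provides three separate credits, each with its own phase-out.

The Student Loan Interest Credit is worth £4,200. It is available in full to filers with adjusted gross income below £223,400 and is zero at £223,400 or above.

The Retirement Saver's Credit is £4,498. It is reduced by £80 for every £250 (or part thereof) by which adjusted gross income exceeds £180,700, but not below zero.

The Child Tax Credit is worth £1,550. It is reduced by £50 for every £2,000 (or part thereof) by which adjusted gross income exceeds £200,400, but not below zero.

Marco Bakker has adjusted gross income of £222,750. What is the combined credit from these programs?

Student Loan Interest Credit: £222,750 is below the £223,400 cutoff, so the full £4,200 applies.
Retirement Saver's Credit: income exceeds £180,700 by £42,050 → 169 increments × £80 = £13,520 ≥ base, so the credit is £0.
Child Tax Credit: income exceeds £200,400 by £22,350, which is 12 full-or-partial £2,000 increments; reduction = 12 × £50 = £600, leaving £950.
Total: £4,200 + £0 + £950 = £5,150.

£5,150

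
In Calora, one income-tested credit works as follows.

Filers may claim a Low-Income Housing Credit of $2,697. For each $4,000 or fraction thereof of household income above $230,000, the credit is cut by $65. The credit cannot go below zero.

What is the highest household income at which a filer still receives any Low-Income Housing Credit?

After 41 increments the reduction is 41 × $65 = $2,665, leaving $32; one more increment wipes it out. Increment 41 ends at excess 41 × $4,000 = $164,000, so the highest qualifying income is $230,000 + $164,000 = $394,000.

$394,000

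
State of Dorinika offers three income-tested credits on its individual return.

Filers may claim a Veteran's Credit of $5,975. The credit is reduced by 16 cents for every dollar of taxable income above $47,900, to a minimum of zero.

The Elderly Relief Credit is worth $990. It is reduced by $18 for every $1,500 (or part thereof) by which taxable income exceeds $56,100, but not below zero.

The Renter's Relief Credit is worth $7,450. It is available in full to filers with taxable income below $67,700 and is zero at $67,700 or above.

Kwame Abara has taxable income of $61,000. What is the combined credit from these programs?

$12,247

Veteran's Credit: 16% of the $13,100 excess over $47,900 is $2,096; credit = $5,975 − $2,096 = $3,879.
Elderly Relief Credit: income exceeds $56,100 by $4,900, which is 4 full-or-partial $1,500 increments; reduction = 4 × $18 = $72, leaving $918.
Renter's Relief Credit: $61,000 is below the $67,700 cutoff, so the full $7,450 applies.
Total: $3,879 + $918 + $7,450 = $12,247.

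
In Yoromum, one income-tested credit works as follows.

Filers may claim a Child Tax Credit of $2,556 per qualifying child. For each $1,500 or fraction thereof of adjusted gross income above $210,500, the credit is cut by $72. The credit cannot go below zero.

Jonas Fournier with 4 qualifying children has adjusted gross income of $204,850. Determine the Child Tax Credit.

$10,224

Child Tax Credit: base = 4 × $2,556 = $10,224. $204,850 is at or below the $210,500 threshold, so the full $10,224 applies.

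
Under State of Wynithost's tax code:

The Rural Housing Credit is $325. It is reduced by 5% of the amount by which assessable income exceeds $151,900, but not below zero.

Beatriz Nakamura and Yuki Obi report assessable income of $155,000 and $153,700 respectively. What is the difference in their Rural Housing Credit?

Beatriz ($155,000): Rural Housing Credit: 5% of the $3,100 excess over $151,900 is $155; credit = $325 − $155 = $170.
Yuki ($153,700): Rural Housing Credit: 5% of the $1,800 excess over $151,900 is $90; credit = $325 − $90 = $235.
Difference: |$170 − $235| = $65.

$65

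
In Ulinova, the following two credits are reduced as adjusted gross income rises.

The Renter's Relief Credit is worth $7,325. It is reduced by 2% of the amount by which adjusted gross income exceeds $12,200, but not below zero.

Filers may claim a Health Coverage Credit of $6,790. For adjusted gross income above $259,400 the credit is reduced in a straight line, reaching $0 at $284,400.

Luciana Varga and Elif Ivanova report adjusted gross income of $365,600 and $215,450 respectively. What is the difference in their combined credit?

Luciana ($365,600): Renter's Relief Credit: 2% of the $353,400 excess over $12,200 is $7,068; credit = $7,325 − $7,068 = $257. Health Coverage Credit: $365,600 is at or above $284,400, so the credit is $0. total $257 + $0 = $257
Elif ($215,450): Renter's Relief Credit: 2% of the $203,250 excess over $12,200 is $4,065; credit = $7,325 − $4,065 = $3,260. Health Coverage Credit: $215,450 is at or below the $259,400 threshold, so the full $6,790 applies. total $3,260 + $6,790 = $10,050
Difference: |$257 − $10,050| = $9,793.

$9,793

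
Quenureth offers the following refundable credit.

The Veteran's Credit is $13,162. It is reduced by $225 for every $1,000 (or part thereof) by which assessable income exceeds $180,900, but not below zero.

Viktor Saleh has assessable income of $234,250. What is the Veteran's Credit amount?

Veteran's Credit: income exceeds $180,900 by $53,350, which is 54 full-or-partial $1,000 increments; reduction = 54 × $225 = $12,150, leaving $1,012.

$1,012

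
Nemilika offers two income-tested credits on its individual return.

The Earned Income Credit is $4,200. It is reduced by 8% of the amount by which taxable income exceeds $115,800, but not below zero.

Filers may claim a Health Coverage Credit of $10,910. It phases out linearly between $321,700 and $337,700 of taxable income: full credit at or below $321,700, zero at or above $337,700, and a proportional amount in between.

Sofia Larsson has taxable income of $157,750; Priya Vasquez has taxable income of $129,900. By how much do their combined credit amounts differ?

$2,228

Sofia ($157,750): Earned Income Credit: 8% of the $41,950 excess over $115,800 is $3,356; credit = $4,200 − $3,356 = $844. Health Coverage Credit: $157,750 is at or below the $321,700 threshold, so the full $10,910 applies. total $844 + $10,910 = $11,754
Priya ($129,900): Earned Income Credit: 8% of the $14,100 excess over $115,800 is $1,128; credit = $4,200 − $1,128 = $3,072. Health Coverage Credit: $129,900 is at or below the $321,700 threshold, so the full $10,910 applies. total $3,072 + $10,910 = $13,982
Difference: |$11,754 − $13,982| = $2,228.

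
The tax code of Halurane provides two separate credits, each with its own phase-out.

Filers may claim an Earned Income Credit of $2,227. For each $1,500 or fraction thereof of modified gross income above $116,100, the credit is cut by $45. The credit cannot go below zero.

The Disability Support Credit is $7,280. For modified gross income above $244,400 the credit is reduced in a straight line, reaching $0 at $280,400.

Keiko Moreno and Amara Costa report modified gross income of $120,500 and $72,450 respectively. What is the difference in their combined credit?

$135

Keiko ($120,500): Earned Income Credit: income exceeds $116,100 by $4,400, which is 3 full-or-partial $1,500 increments; reduction = 3 × $45 = $135, leaving $2,092. Disability Support Credit: $120,500 is at or below the $244,400 threshold, so the full $7,280 applies. total $2,092 + $7,280 = $9,372
Amara ($72,450): Earned Income Credit: $72,450 is at or below the $116,100 threshold, so the full $2,227 applies. Disability Support Credit: $72,450 is at or below the $244,400 threshold, so the full $7,280 applies. total $2,227 + $7,280 = $9,507
Difference: |$9,372 − $9,507| = $135.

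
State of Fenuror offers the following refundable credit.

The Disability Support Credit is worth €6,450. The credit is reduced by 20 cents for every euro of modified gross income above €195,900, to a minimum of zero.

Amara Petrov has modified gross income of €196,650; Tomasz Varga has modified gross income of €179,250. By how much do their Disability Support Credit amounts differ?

Amara (€196,650): Disability Support Credit: 20% of the €750 excess over €195,900 is €150; credit = €6,450 − €150 = €6,300.
Tomasz (€179,250): Disability Support Credit: €179,250 is at or below the €195,900 threshold, so the full €6,450 applies.
Difference: |€6,300 − €6,450| = €150.

€150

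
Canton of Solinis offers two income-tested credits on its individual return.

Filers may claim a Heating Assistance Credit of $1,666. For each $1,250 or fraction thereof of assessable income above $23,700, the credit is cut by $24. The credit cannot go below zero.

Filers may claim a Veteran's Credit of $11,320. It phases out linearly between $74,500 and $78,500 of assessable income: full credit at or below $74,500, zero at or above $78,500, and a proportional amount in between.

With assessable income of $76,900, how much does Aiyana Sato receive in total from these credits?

$5,162

Heating Assistance Credit: income exceeds $23,700 by $53,200, which is 43 full-or-partial $1,250 increments; reduction = 43 × $24 = $1,032, leaving $634.
Veteran's Credit: $76,900 is $2,400 into a $4,000 phase-out range, leaving 1,600/4,000 of the credit: $11,320 × 1,600/4,000 = $4,528.
Total: $634 + $4,528 = $5,162.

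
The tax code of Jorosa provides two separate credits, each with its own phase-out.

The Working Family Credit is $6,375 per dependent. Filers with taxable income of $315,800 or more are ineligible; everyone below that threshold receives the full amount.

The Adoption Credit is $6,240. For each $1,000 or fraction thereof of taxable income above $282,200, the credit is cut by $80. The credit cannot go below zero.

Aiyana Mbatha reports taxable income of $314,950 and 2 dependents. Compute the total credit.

Working Family Credit: base = 2 × $6,375 = $12,750. $314,950 is below the $315,800 cutoff, so the full $12,750 applies.
Adoption Credit: income exceeds $282,200 by $32,750, which is 33 full-or-partial $1,000 increments; reduction = 33 × $80 = $2,640, leaving $3,600.
Total: $12,750 + $3,600 = $16,350.

$16,350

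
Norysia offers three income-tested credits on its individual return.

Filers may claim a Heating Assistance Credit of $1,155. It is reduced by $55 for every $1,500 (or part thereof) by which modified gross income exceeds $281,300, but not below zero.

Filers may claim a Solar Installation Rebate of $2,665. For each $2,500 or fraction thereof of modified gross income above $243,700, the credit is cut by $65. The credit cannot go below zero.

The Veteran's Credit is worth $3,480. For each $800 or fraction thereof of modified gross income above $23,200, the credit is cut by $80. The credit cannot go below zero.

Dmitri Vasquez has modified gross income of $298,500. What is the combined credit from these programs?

Heating Assistance Credit: income exceeds $281,300 by $17,200, which is 12 full-or-partial $1,500 increments; reduction = 12 × $55 = $660, leaving $495.
Solar Installation Rebate: income exceeds $243,700 by $54,800, which is 22 full-or-partial $2,500 increments; reduction = 22 × $65 = $1,430, leaving $1,235.
Veteran's Credit: income exceeds $23,200 by $275,300 → 345 increments × $80 = $27,600 ≥ base, so the credit is $0.
Total: $495 + $1,235 + $0 = $1,730.

$1,730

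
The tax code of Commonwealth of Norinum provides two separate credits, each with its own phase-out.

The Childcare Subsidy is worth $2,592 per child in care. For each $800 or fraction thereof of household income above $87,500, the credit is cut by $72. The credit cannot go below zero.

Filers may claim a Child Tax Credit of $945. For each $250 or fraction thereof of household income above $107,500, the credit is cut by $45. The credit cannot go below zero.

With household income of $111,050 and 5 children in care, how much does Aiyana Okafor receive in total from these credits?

Childcare Subsidy: base = 5 × $2,592 = $12,960. income exceeds $87,500 by $23,550, which is 30 full-or-partial $800 increments; reduction = 30 × $72 = $2,160, leaving $10,800.
Child Tax Credit: income exceeds $107,500 by $3,550, which is 15 full-or-partial $250 increments; reduction = 15 × $45 = $675, leaving $270.
Total: $10,800 + $270 = $11,070.

$11,070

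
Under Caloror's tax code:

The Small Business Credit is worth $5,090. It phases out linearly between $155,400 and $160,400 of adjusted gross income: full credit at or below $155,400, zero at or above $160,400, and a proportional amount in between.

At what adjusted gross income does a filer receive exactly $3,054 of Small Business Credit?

$157,400

$3,054 is 3,054/5,090 of the full $5,090, so 2,036/5,090 of the $5,000 range has been used: income = $155,400 + $5,000 × 2,036/5,090 = $157,400.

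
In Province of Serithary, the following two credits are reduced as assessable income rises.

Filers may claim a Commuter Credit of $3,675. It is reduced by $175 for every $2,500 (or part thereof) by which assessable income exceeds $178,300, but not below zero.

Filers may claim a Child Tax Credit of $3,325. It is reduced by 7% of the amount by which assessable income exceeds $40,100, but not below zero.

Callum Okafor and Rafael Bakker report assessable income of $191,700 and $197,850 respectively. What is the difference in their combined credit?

Callum ($191,700): Commuter Credit: income exceeds $178,300 by $13,400, which is 6 full-or-partial $2,500 increments; reduction = 6 × $175 = $1,050, leaving $2,625. Child Tax Credit: 7% of the $151,600 excess over $40,100 is $10,612 ≥ base, so the credit is $0. total $2,625 + $0 = $2,625
Rafael ($197,850): Commuter Credit: income exceeds $178,300 by $19,550, which is 8 full-or-partial $2,500 increments; reduction = 8 × $175 = $1,400, leaving $2,275. Child Tax Credit: 7% of the $157,750 excess over $40,100 is $11,042.50 ≥ base, so the credit is $0. total $2,275 + $0 = $2,275
Difference: |$2,625 − $2,275| = $350.

$350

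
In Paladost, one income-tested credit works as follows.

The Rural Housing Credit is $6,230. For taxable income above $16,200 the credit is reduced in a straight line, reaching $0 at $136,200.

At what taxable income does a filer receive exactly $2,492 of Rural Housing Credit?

$2,492 is 2,492/6,230 of the full $6,230, so 3,738/6,230 of the $120,000 range has been used: income = $16,200 + $120,000 × 3,738/6,230 = $88,200.

$88,200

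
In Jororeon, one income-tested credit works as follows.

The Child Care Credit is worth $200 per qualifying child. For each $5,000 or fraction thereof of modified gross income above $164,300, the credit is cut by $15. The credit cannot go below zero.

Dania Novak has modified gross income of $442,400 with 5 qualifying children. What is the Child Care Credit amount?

$160

Child Care Credit: base = 5 × $200 = $1,000. income exceeds $164,300 by $278,100, which is 56 full-or-partial $5,000 increments; reduction = 56 × $15 = $840, leaving $160.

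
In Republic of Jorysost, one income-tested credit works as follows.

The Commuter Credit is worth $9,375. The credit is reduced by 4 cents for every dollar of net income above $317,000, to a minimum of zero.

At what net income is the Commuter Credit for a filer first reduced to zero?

The credit falls by 4% of each dollar above $317,000, so it reaches zero when the excess is $9,375 / 4% = $234,375: income = $317,000 + $234,375 = $551,375.

$551,375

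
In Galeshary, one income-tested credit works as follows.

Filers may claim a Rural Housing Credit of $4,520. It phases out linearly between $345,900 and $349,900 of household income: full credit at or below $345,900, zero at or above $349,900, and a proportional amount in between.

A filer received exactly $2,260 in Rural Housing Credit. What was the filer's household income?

$347,900

$2,260 is 2,260/4,520 of the full $4,520, so 2,260/4,520 of the $4,000 range has been used: income = $345,900 + $4,000 × 2,260/4,520 = $347,900.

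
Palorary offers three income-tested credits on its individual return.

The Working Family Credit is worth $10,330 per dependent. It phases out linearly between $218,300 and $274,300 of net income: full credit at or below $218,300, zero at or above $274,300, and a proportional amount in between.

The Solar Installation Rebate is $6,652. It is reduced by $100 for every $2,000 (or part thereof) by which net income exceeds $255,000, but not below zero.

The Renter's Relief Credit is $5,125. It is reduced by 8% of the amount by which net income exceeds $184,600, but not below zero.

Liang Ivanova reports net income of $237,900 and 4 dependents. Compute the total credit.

Working Family Credit: base = 4 × $10,330 = $41,320. $237,900 is $19,600 into a $56,000 phase-out range, leaving 36,400/56,000 of the credit: $41,320 × 36,400/56,000 = $26,858.
Solar Installation Rebate: $237,900 is at or below the $255,000 threshold, so the full $6,652 applies.
Renter's Relief Credit: 8% of the $53,300 excess over $184,600 is $4,264; credit = $5,125 − $4,264 = $861.
Total: $26,858 + $6,652 + $861 = $34,371.

$34,371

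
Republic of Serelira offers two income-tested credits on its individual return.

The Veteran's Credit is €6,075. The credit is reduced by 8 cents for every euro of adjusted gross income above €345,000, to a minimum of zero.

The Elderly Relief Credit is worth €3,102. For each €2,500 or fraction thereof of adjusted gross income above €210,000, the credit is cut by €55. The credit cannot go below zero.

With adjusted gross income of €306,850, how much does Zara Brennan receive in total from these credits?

Veteran's Credit: €306,850 is at or below the €345,000 threshold, so the full €6,075 applies.
Elderly Relief Credit: income exceeds €210,000 by €96,850, which is 39 full-or-partial €2,500 increments; reduction = 39 × €55 = €2,145, leaving €957.
Total: €6,075 + €957 = €7,032.

€7,032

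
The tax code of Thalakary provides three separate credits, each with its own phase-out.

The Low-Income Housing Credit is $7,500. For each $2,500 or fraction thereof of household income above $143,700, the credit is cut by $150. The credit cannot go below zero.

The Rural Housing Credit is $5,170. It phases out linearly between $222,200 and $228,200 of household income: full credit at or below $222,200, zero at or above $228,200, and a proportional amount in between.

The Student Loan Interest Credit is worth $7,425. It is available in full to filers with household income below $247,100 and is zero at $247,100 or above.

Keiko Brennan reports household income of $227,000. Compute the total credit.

Low-Income Housing Credit: income exceeds $143,700 by $83,300, which is 34 full-or-partial $2,500 increments; reduction = 34 × $150 = $5,100, leaving $2,400.
Rural Housing Credit: $227,000 is $4,800 into a $6,000 phase-out range, leaving 1,200/6,000 of the credit: $5,170 × 1,200/6,000 = $1,034.
Student Loan Interest Credit: $227,000 is below the $247,100 cutoff, so the full $7,425 applies.
Total: $2,400 + $1,034 + $7,425 = $10,859.

$10,859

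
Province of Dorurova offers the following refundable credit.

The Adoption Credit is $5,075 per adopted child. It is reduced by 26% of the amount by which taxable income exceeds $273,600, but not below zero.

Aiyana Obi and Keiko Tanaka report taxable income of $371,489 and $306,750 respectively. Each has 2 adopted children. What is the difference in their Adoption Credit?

$1,531

Aiyana ($371,489): Adoption Credit: base = 2 × $5,075 = $10,150. 26% of the $97,889 excess over $273,600 is $25,451.14 ≥ base, so the credit is $0.
Keiko ($306,750): Adoption Credit: base = 2 × $5,075 = $10,150. 26% of the $33,150 excess over $273,600 is $8,619; credit = $10,150 − $8,619 = $1,531.
Difference: |$0 − $1,531| = $1,531.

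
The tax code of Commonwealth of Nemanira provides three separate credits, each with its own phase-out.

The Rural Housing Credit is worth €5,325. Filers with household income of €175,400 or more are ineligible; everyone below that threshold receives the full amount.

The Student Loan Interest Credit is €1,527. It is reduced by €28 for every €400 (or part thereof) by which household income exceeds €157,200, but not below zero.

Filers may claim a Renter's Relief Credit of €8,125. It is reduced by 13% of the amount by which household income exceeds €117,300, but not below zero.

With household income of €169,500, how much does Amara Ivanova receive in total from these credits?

€7,323

Rural Housing Credit: €169,500 is below the €175,400 cutoff, so the full €5,325 applies.
Student Loan Interest Credit: income exceeds €157,200 by €12,300, which is 31 full-or-partial €400 increments; reduction = 31 × €28 = €868, leaving €659.
Renter's Relief Credit: 13% of the €52,200 excess over €117,300 is €6,786; credit = €8,125 − €6,786 = €1,339.
Total: €5,325 + €659 + €1,339 = €7,323.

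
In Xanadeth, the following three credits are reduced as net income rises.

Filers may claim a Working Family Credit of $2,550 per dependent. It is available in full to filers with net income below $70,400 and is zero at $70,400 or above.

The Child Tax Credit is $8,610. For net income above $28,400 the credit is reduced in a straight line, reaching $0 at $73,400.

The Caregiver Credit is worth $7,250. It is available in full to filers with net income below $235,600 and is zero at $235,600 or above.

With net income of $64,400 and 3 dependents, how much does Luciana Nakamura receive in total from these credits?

Working Family Credit: base = 3 × $2,550 = $7,650. $64,400 is below the $70,400 cutoff, so the full $7,650 applies.
Child Tax Credit: $64,400 is $36,000 into a $45,000 phase-out range, leaving 9,000/45,000 of the credit: $8,610 × 9,000/45,000 = $1,722.
Caregiver Credit: $64,400 is below the $235,600 cutoff, so the full $7,250 applies.
Total: $7,650 + $1,722 + $7,250 = $16,622.

$16,622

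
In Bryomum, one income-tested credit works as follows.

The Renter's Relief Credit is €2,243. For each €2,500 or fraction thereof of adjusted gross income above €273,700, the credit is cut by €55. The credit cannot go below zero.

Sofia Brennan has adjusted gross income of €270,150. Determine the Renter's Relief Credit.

Renter's Relief Credit: €270,150 is at or below the €273,700 threshold, so the full €2,243 applies.

€2,243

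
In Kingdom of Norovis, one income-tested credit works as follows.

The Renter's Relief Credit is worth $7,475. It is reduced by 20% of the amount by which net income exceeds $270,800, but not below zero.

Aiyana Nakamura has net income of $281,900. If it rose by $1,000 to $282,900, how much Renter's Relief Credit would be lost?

At $281,900 — 20% of the $11,100 excess over $270,800 is $2,220; credit = $7,475 − $2,220 = $5,255.
At $282,900 — 20% of the $12,100 excess over $270,800 is $2,420; credit = $7,475 − $2,420 = $5,055.
Lost: $5,255 − $5,055 = $200.

$200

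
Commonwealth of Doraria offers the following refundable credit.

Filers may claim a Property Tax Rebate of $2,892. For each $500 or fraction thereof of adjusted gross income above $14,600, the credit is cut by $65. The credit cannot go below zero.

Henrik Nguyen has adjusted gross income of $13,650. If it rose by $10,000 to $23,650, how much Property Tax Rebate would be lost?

At $13,650 — $13,650 is at or below the $14,600 threshold, so the full $2,892 applies.
At $23,650 — income exceeds $14,600 by $9,050, which is 19 full-or-partial $500 increments; reduction = 19 × $65 = $1,235, leaving $1,657.
Lost: $2,892 − $1,657 = $1,235.

$1,235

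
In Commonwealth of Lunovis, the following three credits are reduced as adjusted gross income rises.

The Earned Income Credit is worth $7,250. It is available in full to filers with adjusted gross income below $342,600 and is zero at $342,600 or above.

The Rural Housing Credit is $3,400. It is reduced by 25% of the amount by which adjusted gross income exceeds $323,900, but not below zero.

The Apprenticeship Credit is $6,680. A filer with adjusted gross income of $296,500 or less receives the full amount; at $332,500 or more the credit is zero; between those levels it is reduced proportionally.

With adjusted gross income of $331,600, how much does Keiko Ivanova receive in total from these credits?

Earned Income Credit: $331,600 is below the $342,600 cutoff, so the full $7,250 applies.
Rural Housing Credit: 25% of the $7,700 excess over $323,900 is $1,925; credit = $3,400 − $1,925 = $1,475.
Apprenticeship Credit: $331,600 is $35,100 into a $36,000 phase-out range, leaving 900/36,000 of the credit: $6,680 × 900/36,000 = $167.
Total: $7,250 + $1,475 + $167 = $8,892.

$8,892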